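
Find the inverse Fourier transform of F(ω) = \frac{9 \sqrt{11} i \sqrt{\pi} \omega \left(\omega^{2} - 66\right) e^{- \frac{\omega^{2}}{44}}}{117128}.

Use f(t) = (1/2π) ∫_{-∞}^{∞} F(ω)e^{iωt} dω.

f(t) = 9 t^{3} e^{- 11 t^{2}}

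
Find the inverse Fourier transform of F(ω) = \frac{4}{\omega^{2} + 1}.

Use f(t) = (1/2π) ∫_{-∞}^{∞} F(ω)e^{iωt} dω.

f(t) = 2 e^{- \left|{t}\right|}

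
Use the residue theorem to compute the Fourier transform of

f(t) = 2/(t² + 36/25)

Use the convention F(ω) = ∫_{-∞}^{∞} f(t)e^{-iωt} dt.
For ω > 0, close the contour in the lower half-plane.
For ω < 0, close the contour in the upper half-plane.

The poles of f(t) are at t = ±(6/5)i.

Let g(z) = f(z)e^{-iωz}; for large |z| the factor e^{-iωz} decays in the lower half-plane when ω > 0 and in the upper half-plane when ω < 0.

Case ω > 0 (lower half-plane, clockwise contour ⇒ F(ω) = -2πi·ΣRes):
  Res_{z = - \frac{6 i}{5}} g(z) = \frac{5 i e^{- \frac{6 \omega}{5}}}{6}
  F(ω) = -2πi·ΣRes = \frac{5 \pi e^{- \frac{6 \omega}{5}}}{3}

Case ω < 0 (upper half-plane, counterclockwise contour ⇒ F(ω) = +2πi·ΣRes):
  Res_{z = \frac{6 i}{5}} g(z) = - \frac{5 i e^{\frac{6 \omega}{5}}}{6}
  F(ω) = 2πi·ΣRes = \frac{5 \pi e^{\frac{6 \omega}{5}}}{3}

Both cases combine into a single formula in |ω|:

F(ω) = \frac{5 \pi e^{- \frac{6 \left|{\omega}\right|}{5}}}{3}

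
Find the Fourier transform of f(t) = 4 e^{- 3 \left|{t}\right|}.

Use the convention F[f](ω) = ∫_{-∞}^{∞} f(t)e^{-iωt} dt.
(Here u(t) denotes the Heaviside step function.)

F(ω) = \frac{24}{\omega^{2} + 9}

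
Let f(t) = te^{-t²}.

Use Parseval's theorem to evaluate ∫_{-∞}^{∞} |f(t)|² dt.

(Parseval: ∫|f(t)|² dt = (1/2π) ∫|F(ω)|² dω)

∫|f(t)|² dt = \frac{\sqrt{2} \sqrt{\pi}}{8}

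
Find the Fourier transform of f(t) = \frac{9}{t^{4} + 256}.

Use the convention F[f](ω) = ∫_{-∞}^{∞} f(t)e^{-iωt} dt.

F(ω) = \frac{9 \pi e^{- 2 \sqrt{2} \left|{\omega}\right|} \sin{\left(2 \sqrt{2} \left|{\omega}\right| + \frac{\pi}{4} \right)}}{64}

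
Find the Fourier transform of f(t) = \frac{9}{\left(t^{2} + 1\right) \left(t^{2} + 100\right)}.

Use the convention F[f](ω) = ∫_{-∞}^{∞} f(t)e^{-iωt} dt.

F(ω) = \frac{\pi e^{- \left|{\omega}\right|}}{11} - \frac{\pi e^{- 10 \left|{\omega}\right|}}{110}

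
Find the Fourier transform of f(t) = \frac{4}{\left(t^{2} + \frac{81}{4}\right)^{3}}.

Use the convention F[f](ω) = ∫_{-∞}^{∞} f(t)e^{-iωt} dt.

F(ω) = \frac{4 \pi \left(27 \omega^{2} + 18 \left|{\omega}\right| + 4\right) e^{- \frac{9 \left|{\omega}\right|}{2}}}{19683}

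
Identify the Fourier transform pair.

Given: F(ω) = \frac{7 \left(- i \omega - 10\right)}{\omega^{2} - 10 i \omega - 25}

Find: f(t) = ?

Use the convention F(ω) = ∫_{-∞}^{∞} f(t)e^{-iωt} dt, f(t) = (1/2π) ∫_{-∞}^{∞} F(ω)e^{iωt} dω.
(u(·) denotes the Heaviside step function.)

f(t) = 7 \left(5 t + 1\right) e^{- 5 t} u\left(t\right)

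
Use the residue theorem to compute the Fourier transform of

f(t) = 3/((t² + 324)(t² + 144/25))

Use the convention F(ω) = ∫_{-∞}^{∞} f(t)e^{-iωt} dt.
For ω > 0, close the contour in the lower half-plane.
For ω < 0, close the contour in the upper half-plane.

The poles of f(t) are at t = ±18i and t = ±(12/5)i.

Let g(z) = f(z)e^{-iωz}; for large |z| the factor e^{-iωz} decays in the lower half-plane when ω > 0 and in the upper half-plane when ω < 0.

Case ω > 0 (lower half-plane, clockwise contour ⇒ F(ω) = -2πi·ΣRes):
  Res_{z = - 18 i} g(z) = - \frac{25 i e^{- 18 \omega}}{95472}
  Res_{z = - \frac{12 i}{5}} g(z) = \frac{125 i e^{- \frac{12 \omega}{5}}}{63648}
  F(ω) = -2πi·ΣRes = - \frac{25 \pi e^{- 18 \omega}}{47736} + \frac{125 \pi e^{- \frac{12 \omega}{5}}}{31824}

Case ω < 0 (upper half-plane, counterclockwise contour ⇒ F(ω) = +2πi·ΣRes):
  Res_{z = 18 i} g(z) = \frac{25 i e^{18 \omega}}{95472}
  Res_{z = \frac{12 i}{5}} g(z) = - \frac{125 i e^{\frac{12 \omega}{5}}}{63648}
  F(ω) = 2πi·ΣRes = \frac{25 \pi \left(15 e^{\frac{12 \omega}{5}} - 2 e^{18 \omega}\right)}{95472}

Both cases combine into a single formula in |ω|:

F(ω) = - \frac{25 \pi e^{- 18 \left|{\omega}\right|}}{47736} + \frac{125 \pi e^{- \frac{12 \left|{\omega}\right|}{5}}}{31824}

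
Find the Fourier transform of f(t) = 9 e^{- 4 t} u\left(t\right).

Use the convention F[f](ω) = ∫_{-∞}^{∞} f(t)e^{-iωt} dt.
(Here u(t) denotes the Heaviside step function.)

F(ω) = \frac{9}{i \omega + 4}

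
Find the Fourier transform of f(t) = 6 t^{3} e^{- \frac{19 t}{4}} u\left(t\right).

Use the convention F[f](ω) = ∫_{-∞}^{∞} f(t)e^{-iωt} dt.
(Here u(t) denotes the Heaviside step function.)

F(ω) = \frac{9216}{\left(4 i \omega + 19\right)^{4}}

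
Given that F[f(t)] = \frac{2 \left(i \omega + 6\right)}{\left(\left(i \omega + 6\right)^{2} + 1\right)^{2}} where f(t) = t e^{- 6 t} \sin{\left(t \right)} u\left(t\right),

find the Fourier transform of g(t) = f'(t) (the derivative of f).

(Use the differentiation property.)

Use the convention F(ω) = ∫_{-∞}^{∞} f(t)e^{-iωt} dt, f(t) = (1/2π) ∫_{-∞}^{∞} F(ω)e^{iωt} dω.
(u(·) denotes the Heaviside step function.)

F[g](ω) = \frac{2 i \omega \left(i \omega + 6\right)}{\left(\left(i \omega + 6\right)^{2} + 1\right)^{2}}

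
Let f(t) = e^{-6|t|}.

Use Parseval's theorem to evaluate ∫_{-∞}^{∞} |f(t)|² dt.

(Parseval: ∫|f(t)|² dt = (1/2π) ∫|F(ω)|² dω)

∫|f(t)|² dt = \frac{1}{6}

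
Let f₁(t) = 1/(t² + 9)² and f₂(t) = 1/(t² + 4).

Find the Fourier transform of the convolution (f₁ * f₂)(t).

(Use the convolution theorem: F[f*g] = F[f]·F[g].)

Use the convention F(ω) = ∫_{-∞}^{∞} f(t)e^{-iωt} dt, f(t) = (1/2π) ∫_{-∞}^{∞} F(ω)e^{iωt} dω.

F[f₁*f₂](ω) = \frac{\pi^{2} \left(3 \left|{\omega}\right| + 1\right) e^{- 5 \left|{\omega}\right|}}{108}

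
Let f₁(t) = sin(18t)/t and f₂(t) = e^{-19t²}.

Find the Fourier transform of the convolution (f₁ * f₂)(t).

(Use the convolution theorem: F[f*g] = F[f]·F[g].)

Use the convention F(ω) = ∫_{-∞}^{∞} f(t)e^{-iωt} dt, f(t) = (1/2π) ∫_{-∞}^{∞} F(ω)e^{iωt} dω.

F[f₁*f₂](ω) = \begin{cases} \frac{\sqrt{19} \pi^{\frac{3}{2}} e^{- \frac{\omega^{2}}{76}}}{19} & \text{for}\: \omega > -18 \wedge \omega < 18 \\0 & \text{otherwise} \end{cases}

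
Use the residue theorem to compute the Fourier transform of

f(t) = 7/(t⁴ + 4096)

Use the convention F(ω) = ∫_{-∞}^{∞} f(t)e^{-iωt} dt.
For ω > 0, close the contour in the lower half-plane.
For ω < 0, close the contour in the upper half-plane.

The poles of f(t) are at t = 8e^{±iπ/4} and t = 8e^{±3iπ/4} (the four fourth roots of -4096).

Let g(z) = f(z)e^{-iωz}; for large |z| the factor e^{-iωz} decays in the lower half-plane when ω > 0 and in the upper half-plane when ω < 0.

Case ω > 0 (lower half-plane, clockwise contour ⇒ F(ω) = -2πi·ΣRes):
  Res_{z = - 4 \sqrt{2} - 4 \sqrt{2} i} g(z) = \frac{7 \sqrt{2} i \left(1 - i\right) e^{4 \sqrt{2} \omega \left(-1 + i\right)}}{4096}
  Res_{z = 4 \sqrt{2} - 4 \sqrt{2} i} g(z) = \frac{7 \sqrt{2} i \left(1 + i\right) e^{- 4 \sqrt{2} \omega \left(1 + i\right)}}{4096}
  F(ω) = -2πi·ΣRes = \frac{7 \sqrt{2} \pi \left(1 - i\right) \left(e^{8 \sqrt{2} i \omega} + i\right) e^{- 4 \sqrt{2} \omega \left(1 + i\right)}}{2048} = \frac{7 \sqrt{2} \pi \left(\sin{\left(4 \sqrt{2} \omega \right)} + \cos{\left(4 \sqrt{2} \omega \right)}\right) e^{- 4 \sqrt{2} \omega}}{1024}

Case ω < 0 (upper half-plane, counterclockwise contour ⇒ F(ω) = +2πi·ΣRes):
  Res_{z = 4 \sqrt{2} + 4 \sqrt{2} i} g(z) = \frac{7 \sqrt{2} i \left(-1 + i\right) e^{4 \sqrt{2} \omega \left(1 - i\right)}}{4096}
  Res_{z = - 4 \sqrt{2} + 4 \sqrt{2} i} g(z) = \frac{7 \sqrt{2} \left(1 - i\right) e^{4 \sqrt{2} \omega \left(1 + i\right)}}{4096}
  F(ω) = 2πi·ΣRes = - \frac{7 \sqrt{2} i \pi \left(i \left(1 - i\right) e^{4 \sqrt{2} \omega \left(1 - i\right)} - \left(1 - i\right) e^{4 \sqrt{2} \omega \left(1 + i\right)}\right)}{2048} = \frac{7 \sqrt{2} \pi \left(- \sin{\left(4 \sqrt{2} \omega \right)} + \cos{\left(4 \sqrt{2} \omega \right)}\right) e^{4 \sqrt{2} \omega}}{1024}

Both cases combine into a single formula in |ω|:

F(ω) = \frac{7 \sqrt{2} \pi \left(\sin{\left(4 \sqrt{2} \left|{\omega}\right| \right)} + \cos{\left(4 \sqrt{2} \left|{\omega}\right| \right)}\right) e^{- 4 \sqrt{2} \left|{\omega}\right|}}{1024}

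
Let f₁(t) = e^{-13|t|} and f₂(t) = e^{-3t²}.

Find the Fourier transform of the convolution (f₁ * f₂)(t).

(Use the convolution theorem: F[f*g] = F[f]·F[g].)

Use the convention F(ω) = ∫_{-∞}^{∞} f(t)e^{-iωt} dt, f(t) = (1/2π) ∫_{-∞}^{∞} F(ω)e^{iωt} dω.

F[f₁*f₂](ω) = \frac{26 \sqrt{3} \sqrt{\pi} e^{- \frac{\omega^{2}}{12}}}{3 \left(\omega^{2} + 169\right)}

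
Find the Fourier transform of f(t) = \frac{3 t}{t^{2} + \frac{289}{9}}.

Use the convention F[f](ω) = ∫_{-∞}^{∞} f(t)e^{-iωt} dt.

F(ω) = - 3 i \pi e^{- \frac{17 \left|{\omega}\right|}{3}} \operatorname{sign}{\left(\omega \right)}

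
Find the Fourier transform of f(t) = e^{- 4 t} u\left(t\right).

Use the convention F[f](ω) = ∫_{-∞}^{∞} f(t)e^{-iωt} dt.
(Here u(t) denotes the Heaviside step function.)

F(ω) = \frac{1}{i \omega + 4}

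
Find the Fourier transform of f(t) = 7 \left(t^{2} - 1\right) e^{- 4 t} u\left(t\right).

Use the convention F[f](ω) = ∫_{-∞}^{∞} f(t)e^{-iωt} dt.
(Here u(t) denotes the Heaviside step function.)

F(ω) = \frac{7 \left(2 i \omega - \left(i \omega + 4\right)^{3} + 8\right)}{\left(i \omega + 4\right)^{4}}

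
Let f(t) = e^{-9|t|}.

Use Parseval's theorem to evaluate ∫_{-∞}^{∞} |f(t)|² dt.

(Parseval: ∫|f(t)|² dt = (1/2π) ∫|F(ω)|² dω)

∫|f(t)|² dt = \frac{1}{9}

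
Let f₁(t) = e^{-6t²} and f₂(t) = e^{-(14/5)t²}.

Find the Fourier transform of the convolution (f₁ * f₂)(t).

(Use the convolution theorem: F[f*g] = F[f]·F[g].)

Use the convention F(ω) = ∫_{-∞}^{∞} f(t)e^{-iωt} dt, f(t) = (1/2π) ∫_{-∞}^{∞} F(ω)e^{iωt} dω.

F[f₁*f₂](ω) = \frac{\sqrt{105} \pi e^{- \frac{11 \omega^{2}}{84}}}{42}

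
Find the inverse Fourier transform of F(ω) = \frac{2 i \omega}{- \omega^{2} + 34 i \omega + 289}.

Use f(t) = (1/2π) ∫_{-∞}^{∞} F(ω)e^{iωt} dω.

f(t) = 2 \left(1 - 17 t\right) e^{- 17 t} u\left(t\right)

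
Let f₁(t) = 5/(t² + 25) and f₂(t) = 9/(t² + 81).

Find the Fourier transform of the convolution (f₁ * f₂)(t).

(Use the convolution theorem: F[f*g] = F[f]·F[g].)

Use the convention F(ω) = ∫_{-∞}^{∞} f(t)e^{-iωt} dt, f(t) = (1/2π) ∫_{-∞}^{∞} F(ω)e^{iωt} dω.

F[f₁*f₂](ω) = \pi^{2} e^{- 14 \left|{\omega}\right|}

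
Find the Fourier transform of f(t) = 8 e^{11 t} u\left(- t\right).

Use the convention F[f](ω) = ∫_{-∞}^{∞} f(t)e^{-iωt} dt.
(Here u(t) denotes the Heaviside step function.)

F(ω) = - \frac{8}{i \omega - 11}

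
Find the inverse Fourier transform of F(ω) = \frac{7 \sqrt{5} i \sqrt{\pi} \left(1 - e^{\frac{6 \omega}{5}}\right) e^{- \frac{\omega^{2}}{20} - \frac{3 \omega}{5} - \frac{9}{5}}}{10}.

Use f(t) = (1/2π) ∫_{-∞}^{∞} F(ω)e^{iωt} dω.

f(t) = 7 e^{- 5 t^{2}} \sin{\left(6 t \right)}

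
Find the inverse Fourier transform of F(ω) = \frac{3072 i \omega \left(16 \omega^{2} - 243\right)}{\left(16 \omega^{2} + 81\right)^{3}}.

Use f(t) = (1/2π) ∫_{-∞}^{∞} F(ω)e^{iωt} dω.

f(t) = 3 t e^{- \frac{9 \left|{t}\right|}{4}} \left|{t}\right|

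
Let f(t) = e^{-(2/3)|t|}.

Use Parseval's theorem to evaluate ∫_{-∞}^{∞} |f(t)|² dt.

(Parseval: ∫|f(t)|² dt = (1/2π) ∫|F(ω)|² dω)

∫|f(t)|² dt = \frac{3}{2}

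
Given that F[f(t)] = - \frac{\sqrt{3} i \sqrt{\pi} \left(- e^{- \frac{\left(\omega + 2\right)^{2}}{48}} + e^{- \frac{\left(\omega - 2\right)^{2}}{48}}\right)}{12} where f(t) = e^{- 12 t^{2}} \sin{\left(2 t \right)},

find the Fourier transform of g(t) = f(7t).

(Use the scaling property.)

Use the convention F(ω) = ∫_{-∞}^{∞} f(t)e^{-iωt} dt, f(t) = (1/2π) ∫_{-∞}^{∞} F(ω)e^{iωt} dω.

F[g](ω) = \frac{\sqrt{3} i \sqrt{\pi} \left(1 - e^{\frac{\omega}{42}}\right) e^{- \frac{\omega^{2}}{2352} - \frac{\omega}{84} - \frac{1}{12}}}{84}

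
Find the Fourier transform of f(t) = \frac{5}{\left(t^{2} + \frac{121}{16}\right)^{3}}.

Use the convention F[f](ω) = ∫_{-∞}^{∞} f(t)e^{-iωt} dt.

F(ω) = \frac{40 \pi \left(121 \omega^{2} + 132 \left|{\omega}\right| + 48\right) e^{- \frac{11 \left|{\omega}\right|}{4}}}{161051}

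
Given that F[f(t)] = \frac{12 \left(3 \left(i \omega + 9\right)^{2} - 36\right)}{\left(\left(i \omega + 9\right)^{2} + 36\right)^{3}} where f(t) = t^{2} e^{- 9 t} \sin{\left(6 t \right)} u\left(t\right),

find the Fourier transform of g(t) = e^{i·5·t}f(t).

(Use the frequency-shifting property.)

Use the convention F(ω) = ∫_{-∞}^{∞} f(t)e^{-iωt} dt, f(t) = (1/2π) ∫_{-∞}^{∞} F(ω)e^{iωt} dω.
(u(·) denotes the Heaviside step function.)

F[g](ω) = \frac{36 \left(\left(i \left(\omega - 5\right) + 9\right)^{2} - 12\right)}{\left(\left(i \left(\omega - 5\right) + 9\right)^{2} + 36\right)^{3}}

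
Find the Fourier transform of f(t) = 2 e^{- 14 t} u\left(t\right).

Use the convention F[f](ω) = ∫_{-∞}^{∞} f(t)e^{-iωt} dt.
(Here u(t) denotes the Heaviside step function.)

F(ω) = \frac{2}{i \omega + 14}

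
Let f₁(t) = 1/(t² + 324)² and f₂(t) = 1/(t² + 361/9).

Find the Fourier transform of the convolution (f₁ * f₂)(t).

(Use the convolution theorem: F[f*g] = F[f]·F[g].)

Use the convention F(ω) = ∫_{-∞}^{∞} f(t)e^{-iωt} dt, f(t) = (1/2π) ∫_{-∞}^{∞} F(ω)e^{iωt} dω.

F[f₁*f₂](ω) = \frac{\pi^{2} \left(18 \left|{\omega}\right| + 1\right) e^{- \frac{73 \left|{\omega}\right|}{3}}}{73872}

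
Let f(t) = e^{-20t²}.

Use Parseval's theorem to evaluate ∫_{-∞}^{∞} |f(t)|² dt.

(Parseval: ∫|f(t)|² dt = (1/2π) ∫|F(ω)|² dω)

∫|f(t)|² dt = \frac{\sqrt{10} \sqrt{\pi}}{20}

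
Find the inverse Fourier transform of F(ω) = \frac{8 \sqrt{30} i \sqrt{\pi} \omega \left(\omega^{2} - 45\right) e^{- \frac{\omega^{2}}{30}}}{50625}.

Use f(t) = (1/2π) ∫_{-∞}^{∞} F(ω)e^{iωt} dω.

f(t) = 8 t^{3} e^{- \frac{15 t^{2}}{2}}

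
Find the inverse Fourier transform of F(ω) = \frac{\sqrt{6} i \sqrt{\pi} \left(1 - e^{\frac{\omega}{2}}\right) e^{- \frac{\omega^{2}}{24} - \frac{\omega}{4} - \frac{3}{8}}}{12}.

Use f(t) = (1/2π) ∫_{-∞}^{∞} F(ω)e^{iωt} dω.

f(t) = e^{- 6 t^{2}} \sin{\left(3 t \right)}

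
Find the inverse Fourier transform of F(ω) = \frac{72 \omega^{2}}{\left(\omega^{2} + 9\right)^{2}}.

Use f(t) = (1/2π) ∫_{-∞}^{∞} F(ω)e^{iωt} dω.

f(t) = 6 \left(1 - 3 \left|{t}\right|\right) e^{- 3 \left|{t}\right|}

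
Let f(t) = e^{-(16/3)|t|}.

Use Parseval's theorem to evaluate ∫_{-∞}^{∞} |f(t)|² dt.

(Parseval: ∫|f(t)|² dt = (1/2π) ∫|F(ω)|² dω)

∫|f(t)|² dt = \frac{3}{16}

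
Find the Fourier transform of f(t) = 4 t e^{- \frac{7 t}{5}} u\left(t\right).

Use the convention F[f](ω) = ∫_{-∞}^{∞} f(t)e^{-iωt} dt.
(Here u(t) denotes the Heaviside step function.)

F(ω) = \frac{100}{\left(5 i \omega + 7\right)^{2}}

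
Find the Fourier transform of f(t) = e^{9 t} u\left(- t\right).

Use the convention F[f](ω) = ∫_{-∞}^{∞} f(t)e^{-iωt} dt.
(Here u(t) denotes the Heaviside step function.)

F(ω) = \frac{i}{\omega + 9 i}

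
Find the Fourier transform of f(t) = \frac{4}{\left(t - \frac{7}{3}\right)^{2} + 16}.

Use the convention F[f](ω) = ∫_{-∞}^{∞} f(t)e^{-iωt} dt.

F(ω) = \pi e^{- \frac{7 i \omega}{3} - 4 \left|{\omega}\right|}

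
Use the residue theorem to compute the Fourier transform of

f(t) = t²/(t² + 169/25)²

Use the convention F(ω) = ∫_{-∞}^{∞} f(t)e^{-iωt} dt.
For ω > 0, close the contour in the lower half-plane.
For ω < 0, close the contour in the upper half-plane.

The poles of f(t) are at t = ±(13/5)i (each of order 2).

Let g(z) = f(z)e^{-iωz}; for large |z| the factor e^{-iωz} decays in the lower half-plane when ω > 0 and in the upper half-plane when ω < 0.

Case ω > 0 (lower half-plane, clockwise contour ⇒ F(ω) = -2πi·ΣRes):
  Res_{z = - \frac{13 i}{5}} g(z) = \frac{i \left(5 - 13 \omega\right) e^{- \frac{13 \omega}{5}}}{52} (pole of order 2)
  F(ω) = -2πi·ΣRes = \frac{\pi \left(5 - 13 \omega\right) e^{- \frac{13 \omega}{5}}}{26}

Case ω < 0 (upper half-plane, counterclockwise contour ⇒ F(ω) = +2πi·ΣRes):
  Res_{z = \frac{13 i}{5}} g(z) = \frac{i \left(- 13 \omega - 5\right) e^{\frac{13 \omega}{5}}}{52} (pole of order 2)
  F(ω) = 2πi·ΣRes = \frac{\pi \left(13 \omega + 5\right) e^{\frac{13 \omega}{5}}}{26}

Both cases combine into a single formula in |ω|:

F(ω) = \frac{\pi \left(5 - 13 \left|{\omega}\right|\right) e^{- \frac{13 \left|{\omega}\right|}{5}}}{26}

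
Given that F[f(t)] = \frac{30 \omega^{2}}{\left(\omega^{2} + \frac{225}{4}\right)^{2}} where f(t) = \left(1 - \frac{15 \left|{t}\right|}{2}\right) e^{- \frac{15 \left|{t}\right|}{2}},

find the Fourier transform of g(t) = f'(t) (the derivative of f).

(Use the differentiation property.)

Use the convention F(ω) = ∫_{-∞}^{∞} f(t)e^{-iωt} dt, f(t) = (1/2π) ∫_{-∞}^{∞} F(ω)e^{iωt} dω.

F[g](ω) = \frac{480 i \omega^{3}}{\left(4 \omega^{2} + 225\right)^{2}}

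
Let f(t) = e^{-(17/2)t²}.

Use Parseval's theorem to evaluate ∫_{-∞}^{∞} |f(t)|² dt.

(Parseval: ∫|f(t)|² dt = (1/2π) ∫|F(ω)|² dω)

∫|f(t)|² dt = \frac{\sqrt{17} \sqrt{\pi}}{17}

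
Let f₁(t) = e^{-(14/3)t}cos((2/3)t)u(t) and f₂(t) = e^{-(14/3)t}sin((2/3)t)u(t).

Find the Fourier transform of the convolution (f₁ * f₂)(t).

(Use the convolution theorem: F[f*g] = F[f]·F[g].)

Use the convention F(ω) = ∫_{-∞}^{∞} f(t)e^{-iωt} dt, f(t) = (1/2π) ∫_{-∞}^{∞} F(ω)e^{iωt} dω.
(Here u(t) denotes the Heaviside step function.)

F[f₁*f₂](ω) = \frac{18 \left(3 i \omega + 14\right)}{\left(\left(3 i \omega + 14\right)^{2} + 4\right)^{2}}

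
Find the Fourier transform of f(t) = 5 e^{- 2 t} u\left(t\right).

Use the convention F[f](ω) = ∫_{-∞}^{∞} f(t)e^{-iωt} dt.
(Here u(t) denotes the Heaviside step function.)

F(ω) = \frac{5}{i \omega + 2}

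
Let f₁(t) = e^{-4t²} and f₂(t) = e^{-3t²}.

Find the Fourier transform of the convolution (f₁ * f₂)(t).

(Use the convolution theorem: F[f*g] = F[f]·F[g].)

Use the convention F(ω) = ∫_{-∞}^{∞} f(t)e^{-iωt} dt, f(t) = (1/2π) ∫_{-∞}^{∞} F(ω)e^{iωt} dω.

F[f₁*f₂](ω) = \frac{\sqrt{3} \pi e^{- \frac{7 \omega^{2}}{48}}}{6}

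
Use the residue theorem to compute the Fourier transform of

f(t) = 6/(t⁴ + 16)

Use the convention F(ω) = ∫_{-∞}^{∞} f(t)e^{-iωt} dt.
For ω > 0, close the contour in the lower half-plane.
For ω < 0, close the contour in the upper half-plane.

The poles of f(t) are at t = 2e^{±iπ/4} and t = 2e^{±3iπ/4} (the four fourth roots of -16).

Let g(z) = f(z)e^{-iωz}; for large |z| the factor e^{-iωz} decays in the lower half-plane when ω > 0 and in the upper half-plane when ω < 0.

Case ω > 0 (lower half-plane, clockwise contour ⇒ F(ω) = -2πi·ΣRes):
  Res_{z = - \sqrt{2} - \sqrt{2} i} g(z) = \frac{3 \sqrt{2} i \left(1 - i\right) e^{\sqrt{2} \omega \left(-1 + i\right)}}{32}
  Res_{z = \sqrt{2} - \sqrt{2} i} g(z) = \frac{3 \sqrt{2} i \left(1 + i\right) e^{- \sqrt{2} \omega \left(1 + i\right)}}{32}
  F(ω) = -2πi·ΣRes = \frac{3 \sqrt{2} \pi \left(1 - i\right) \left(e^{2 \sqrt{2} i \omega} + i\right) e^{- \sqrt{2} \omega \left(1 + i\right)}}{16} = \frac{3 \pi e^{- \sqrt{2} \omega} \sin{\left(\sqrt{2} \omega + \frac{\pi}{4} \right)}}{4}

Case ω < 0 (upper half-plane, counterclockwise contour ⇒ F(ω) = +2πi·ΣRes):
  Res_{z = \sqrt{2} + \sqrt{2} i} g(z) = \frac{3 \sqrt{2} i \left(-1 + i\right) e^{\sqrt{2} \omega \left(1 - i\right)}}{32}
  Res_{z = - \sqrt{2} + \sqrt{2} i} g(z) = \frac{3 \sqrt{2} \left(1 - i\right) e^{\sqrt{2} \omega \left(1 + i\right)}}{32}
  F(ω) = 2πi·ΣRes = - \frac{3 \sqrt{2} i \pi \left(i \left(1 - i\right) e^{\sqrt{2} \omega \left(1 - i\right)} - \left(1 - i\right) e^{\sqrt{2} \omega \left(1 + i\right)}\right)}{16} = \frac{3 \pi e^{\sqrt{2} \omega} \cos{\left(\sqrt{2} \omega + \frac{\pi}{4} \right)}}{4}

Both cases combine into a single formula in |ω|:

F(ω) = \frac{3 \pi e^{- \sqrt{2} \left|{\omega}\right|} \sin{\left(\sqrt{2} \left|{\omega}\right| + \frac{\pi}{4} \right)}}{4}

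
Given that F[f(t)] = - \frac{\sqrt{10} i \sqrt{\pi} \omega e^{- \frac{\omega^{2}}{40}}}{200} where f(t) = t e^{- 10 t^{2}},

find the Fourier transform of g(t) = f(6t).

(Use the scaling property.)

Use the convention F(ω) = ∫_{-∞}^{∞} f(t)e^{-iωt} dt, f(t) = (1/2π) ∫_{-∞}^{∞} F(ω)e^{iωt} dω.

F[g](ω) = - \frac{\sqrt{10} i \sqrt{\pi} \omega e^{- \frac{\omega^{2}}{1440}}}{7200}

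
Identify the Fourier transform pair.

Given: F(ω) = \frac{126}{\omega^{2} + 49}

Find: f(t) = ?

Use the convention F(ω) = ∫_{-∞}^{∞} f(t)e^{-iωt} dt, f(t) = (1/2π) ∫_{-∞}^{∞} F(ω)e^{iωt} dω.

f(t) = 9 e^{- 7 \left|{t}\right|}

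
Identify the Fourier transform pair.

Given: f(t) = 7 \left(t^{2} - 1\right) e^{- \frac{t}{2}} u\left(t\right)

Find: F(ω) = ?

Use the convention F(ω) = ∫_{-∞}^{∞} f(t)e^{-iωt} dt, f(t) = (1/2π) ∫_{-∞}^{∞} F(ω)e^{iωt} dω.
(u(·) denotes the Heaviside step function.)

F(ω) = \frac{14 \left(16 i \omega - \left(2 i \omega + 1\right)^{3} + 8\right)}{\left(2 i \omega + 1\right)^{4}}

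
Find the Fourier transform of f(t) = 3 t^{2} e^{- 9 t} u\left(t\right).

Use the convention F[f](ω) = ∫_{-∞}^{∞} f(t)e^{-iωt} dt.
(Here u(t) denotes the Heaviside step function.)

F(ω) = \frac{6}{\left(i \omega + 9\right)^{3}}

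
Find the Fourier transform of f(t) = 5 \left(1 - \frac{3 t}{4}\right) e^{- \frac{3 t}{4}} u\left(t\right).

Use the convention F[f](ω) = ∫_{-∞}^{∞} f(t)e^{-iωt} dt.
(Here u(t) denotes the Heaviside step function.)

F(ω) = \frac{80 i \omega}{- 16 \omega^{2} + 24 i \omega + 9}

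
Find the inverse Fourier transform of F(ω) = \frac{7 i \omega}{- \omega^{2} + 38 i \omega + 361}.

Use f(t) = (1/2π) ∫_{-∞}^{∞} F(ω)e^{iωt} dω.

f(t) = 7 \left(1 - 19 t\right) e^{- 19 t} u\left(t\right)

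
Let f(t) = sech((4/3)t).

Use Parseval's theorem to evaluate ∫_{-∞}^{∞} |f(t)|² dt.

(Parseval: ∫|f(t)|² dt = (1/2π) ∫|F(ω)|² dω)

∫|f(t)|² dt = \frac{3}{2}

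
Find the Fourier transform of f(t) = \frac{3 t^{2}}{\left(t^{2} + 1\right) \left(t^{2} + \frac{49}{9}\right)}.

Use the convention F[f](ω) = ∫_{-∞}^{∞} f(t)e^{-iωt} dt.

F(ω) = - \frac{27 \pi e^{- \left|{\omega}\right|}}{40} + \frac{63 \pi e^{- \frac{7 \left|{\omega}\right|}{3}}}{40}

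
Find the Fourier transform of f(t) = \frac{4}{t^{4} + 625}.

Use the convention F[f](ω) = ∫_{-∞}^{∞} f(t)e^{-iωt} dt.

F(ω) = \frac{4 \pi e^{- \frac{5 \sqrt{2} \left|{\omega}\right|}{2}} \sin{\left(\frac{5 \sqrt{2} \left|{\omega}\right|}{2} + \frac{\pi}{4} \right)}}{125}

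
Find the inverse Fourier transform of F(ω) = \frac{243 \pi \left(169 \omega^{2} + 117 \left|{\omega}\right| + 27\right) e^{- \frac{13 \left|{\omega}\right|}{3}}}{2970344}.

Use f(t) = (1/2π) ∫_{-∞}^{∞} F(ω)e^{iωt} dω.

f(t) = \frac{9}{\left(t^{2} + \frac{169}{9}\right)^{3}}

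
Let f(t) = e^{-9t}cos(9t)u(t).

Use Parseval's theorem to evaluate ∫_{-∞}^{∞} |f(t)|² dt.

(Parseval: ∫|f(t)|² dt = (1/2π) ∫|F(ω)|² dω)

∫|f(t)|² dt = \frac{1}{24}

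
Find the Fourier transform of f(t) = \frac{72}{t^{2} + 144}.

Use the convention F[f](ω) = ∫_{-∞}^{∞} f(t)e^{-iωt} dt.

F(ω) = 6 \pi e^{- 12 \left|{\omega}\right|}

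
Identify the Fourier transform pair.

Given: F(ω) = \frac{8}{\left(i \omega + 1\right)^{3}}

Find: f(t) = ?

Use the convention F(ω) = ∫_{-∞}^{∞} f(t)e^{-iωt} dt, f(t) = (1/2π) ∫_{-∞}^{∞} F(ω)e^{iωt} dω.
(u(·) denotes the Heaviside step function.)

f(t) = 4 t^{2} e^{- t} u\left(t\right)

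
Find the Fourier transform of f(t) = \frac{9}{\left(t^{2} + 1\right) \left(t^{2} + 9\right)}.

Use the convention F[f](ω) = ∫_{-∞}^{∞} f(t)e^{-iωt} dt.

F(ω) = \frac{3 \pi \left(3 e^{2 \left|{\omega}\right|} - 1\right) e^{- 3 \left|{\omega}\right|}}{8}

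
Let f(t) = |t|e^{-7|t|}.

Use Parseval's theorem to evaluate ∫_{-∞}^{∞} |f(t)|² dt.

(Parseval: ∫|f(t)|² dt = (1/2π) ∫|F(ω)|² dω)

∫|f(t)|² dt = \frac{1}{686}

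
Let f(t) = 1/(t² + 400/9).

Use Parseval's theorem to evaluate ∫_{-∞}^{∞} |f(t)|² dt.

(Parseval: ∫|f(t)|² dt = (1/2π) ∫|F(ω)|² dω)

∫|f(t)|² dt = \frac{27 \pi}{16000}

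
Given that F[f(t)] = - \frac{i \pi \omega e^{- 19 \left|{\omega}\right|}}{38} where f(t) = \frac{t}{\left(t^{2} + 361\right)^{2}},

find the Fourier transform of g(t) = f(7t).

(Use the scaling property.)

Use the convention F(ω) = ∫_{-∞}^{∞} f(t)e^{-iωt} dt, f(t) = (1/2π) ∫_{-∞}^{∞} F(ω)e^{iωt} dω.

F[g](ω) = - \frac{i \pi \omega e^{- \frac{19 \left|{\omega}\right|}{7}}}{1862}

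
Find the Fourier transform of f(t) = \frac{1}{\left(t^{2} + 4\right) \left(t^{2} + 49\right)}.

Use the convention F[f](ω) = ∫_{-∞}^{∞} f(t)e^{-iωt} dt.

F(ω) = \frac{\pi \left(7 e^{5 \left|{\omega}\right|} - 2\right) e^{- 7 \left|{\omega}\right|}}{630}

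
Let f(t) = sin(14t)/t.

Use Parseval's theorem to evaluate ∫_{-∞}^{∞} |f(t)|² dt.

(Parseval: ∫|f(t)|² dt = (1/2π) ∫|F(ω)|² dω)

∫|f(t)|² dt = 14 \pi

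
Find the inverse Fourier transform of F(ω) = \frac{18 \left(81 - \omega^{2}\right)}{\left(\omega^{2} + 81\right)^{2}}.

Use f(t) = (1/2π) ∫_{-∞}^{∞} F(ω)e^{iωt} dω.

f(t) = 9 e^{- 9 \left|{t}\right|} \left|{t}\right|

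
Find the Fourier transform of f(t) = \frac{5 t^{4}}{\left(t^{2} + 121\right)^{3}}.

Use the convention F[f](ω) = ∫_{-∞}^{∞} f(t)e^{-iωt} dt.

F(ω) = \frac{5 \pi \left(121 \omega^{2} - 55 \left|{\omega}\right| + 3\right) e^{- 11 \left|{\omega}\right|}}{88}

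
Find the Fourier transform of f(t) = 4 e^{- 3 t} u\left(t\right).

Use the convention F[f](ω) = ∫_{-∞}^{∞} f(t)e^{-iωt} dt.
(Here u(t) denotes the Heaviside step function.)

F(ω) = \frac{4}{i \omega + 3}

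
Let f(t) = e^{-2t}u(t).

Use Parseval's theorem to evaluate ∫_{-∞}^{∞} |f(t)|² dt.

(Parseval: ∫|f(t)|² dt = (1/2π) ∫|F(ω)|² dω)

∫|f(t)|² dt = \frac{1}{4}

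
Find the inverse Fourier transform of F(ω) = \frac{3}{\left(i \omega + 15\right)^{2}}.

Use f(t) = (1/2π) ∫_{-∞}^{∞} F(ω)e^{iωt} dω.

f(t) = 3 t e^{- 15 t} u\left(t\right)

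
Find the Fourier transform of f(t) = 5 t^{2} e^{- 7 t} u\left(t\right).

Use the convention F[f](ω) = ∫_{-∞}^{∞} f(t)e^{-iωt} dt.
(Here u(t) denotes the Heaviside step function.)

F(ω) = \frac{10}{\left(i \omega + 7\right)^{3}}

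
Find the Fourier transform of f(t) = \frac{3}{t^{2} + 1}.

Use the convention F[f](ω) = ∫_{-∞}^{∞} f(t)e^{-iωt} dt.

F(ω) = 3 \pi e^{- \left|{\omega}\right|}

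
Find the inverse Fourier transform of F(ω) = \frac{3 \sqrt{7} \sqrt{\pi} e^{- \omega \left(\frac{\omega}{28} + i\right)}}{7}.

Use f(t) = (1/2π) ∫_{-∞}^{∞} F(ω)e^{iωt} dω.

f(t) = 3 e^{- 7 \left(t - 1\right)^{2}}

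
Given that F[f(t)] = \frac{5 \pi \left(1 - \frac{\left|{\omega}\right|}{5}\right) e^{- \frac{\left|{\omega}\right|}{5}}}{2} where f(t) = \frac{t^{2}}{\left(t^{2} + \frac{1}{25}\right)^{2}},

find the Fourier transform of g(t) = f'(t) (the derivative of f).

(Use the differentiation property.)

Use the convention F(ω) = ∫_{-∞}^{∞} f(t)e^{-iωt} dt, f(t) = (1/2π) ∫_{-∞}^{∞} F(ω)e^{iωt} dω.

F[g](ω) = \frac{i \pi \omega \left(5 - \left|{\omega}\right|\right) e^{- \frac{\left|{\omega}\right|}{5}}}{2}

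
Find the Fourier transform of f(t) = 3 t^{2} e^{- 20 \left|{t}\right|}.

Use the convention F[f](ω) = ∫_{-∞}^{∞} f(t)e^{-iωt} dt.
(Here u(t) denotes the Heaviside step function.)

F(ω) = \frac{240 \left(400 - 3 \omega^{2}\right)}{\left(\omega^{2} + 400\right)^{3}}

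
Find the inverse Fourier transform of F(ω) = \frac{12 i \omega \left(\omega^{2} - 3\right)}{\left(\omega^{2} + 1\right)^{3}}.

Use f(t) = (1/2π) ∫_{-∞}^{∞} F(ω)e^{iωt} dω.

f(t) = 3 t e^{- \left|{t}\right|} \left|{t}\right|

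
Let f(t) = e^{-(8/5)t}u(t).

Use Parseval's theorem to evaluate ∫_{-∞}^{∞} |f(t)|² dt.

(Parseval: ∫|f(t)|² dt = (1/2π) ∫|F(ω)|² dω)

∫|f(t)|² dt = \frac{5}{16}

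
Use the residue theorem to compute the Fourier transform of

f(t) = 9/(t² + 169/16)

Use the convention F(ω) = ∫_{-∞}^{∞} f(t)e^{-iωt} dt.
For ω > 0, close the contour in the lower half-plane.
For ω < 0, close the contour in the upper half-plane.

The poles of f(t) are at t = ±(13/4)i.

Let g(z) = f(z)e^{-iωz}; for large |z| the factor e^{-iωz} decays in the lower half-plane when ω > 0 and in the upper half-plane when ω < 0.

Case ω > 0 (lower half-plane, clockwise contour ⇒ F(ω) = -2πi·ΣRes):
  Res_{z = - \frac{13 i}{4}} g(z) = \frac{18 i e^{- \frac{13 \omega}{4}}}{13}
  F(ω) = -2πi·ΣRes = \frac{36 \pi e^{- \frac{13 \omega}{4}}}{13}

Case ω < 0 (upper half-plane, counterclockwise contour ⇒ F(ω) = +2πi·ΣRes):
  Res_{z = \frac{13 i}{4}} g(z) = - \frac{18 i e^{\frac{13 \omega}{4}}}{13}
  F(ω) = 2πi·ΣRes = \frac{36 \pi e^{\frac{13 \omega}{4}}}{13}

Both cases combine into a single formula in |ω|:

F(ω) = \frac{36 \pi e^{- \frac{13 \left|{\omega}\right|}{4}}}{13}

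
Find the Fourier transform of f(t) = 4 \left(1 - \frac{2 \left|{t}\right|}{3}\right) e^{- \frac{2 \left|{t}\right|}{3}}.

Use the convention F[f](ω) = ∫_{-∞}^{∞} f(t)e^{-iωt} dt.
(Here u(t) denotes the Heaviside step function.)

F(ω) = \frac{864 \omega^{2}}{\left(9 \omega^{2} + 4\right)^{2}}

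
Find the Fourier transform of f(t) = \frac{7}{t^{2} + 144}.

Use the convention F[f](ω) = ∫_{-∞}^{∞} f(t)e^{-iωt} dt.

F(ω) = \frac{7 \pi e^{- 12 \left|{\omega}\right|}}{12}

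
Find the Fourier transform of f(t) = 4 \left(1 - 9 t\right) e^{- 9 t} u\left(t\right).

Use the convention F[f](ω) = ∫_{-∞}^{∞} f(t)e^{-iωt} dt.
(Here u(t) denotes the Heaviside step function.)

F(ω) = \frac{4 i \omega}{- \omega^{2} + 18 i \omega + 81}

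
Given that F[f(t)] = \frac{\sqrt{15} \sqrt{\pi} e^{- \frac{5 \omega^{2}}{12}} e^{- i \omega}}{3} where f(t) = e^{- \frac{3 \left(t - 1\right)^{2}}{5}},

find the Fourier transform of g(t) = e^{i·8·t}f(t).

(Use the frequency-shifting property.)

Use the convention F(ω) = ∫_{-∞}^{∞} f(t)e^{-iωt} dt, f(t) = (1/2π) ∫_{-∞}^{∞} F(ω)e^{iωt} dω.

F[g](ω) = \frac{\sqrt{15} \sqrt{\pi} e^{- \frac{\left(\omega - 8\right) \left(5 \omega - 40 + 12 i\right)}{12}}}{3}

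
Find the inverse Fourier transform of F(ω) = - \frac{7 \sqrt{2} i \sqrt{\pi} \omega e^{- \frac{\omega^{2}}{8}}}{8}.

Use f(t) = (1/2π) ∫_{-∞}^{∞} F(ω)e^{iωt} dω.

f(t) = 7 t e^{- 2 t^{2}}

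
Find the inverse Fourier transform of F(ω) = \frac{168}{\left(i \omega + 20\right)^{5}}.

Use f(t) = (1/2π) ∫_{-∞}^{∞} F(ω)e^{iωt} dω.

f(t) = 7 t^{4} e^{- 20 t} u\left(t\right)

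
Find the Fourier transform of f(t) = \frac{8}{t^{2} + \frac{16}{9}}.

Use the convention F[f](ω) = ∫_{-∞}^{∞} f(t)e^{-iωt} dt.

F(ω) = 6 \pi e^{- \frac{4 \left|{\omega}\right|}{3}}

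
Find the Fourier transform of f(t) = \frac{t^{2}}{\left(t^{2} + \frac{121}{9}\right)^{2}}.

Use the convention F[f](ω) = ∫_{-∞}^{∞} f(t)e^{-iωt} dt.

F(ω) = \frac{\pi \left(3 - 11 \left|{\omega}\right|\right) e^{- \frac{11 \left|{\omega}\right|}{3}}}{22}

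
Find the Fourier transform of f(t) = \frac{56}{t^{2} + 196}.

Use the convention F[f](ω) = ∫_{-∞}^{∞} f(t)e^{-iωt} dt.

F(ω) = 4 \pi e^{- 14 \left|{\omega}\right|}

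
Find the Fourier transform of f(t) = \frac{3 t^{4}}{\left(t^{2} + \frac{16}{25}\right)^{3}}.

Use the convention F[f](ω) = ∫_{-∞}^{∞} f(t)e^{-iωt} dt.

F(ω) = \frac{3 \pi \left(16 \omega^{2} - 100 \left|{\omega}\right| + 75\right) e^{- \frac{4 \left|{\omega}\right|}{5}}}{160}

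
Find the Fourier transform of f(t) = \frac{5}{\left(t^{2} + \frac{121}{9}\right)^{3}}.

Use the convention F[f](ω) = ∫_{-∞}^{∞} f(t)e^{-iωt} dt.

F(ω) = \frac{135 \pi \left(121 \omega^{2} + 99 \left|{\omega}\right| + 27\right) e^{- \frac{11 \left|{\omega}\right|}{3}}}{1288408}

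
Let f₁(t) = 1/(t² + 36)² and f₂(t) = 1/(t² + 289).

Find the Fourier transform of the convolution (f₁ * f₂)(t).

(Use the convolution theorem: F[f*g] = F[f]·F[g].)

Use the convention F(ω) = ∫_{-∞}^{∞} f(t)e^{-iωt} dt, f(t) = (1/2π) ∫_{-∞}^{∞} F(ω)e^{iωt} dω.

F[f₁*f₂](ω) = \frac{\pi^{2} \left(6 \left|{\omega}\right| + 1\right) e^{- 23 \left|{\omega}\right|}}{7344}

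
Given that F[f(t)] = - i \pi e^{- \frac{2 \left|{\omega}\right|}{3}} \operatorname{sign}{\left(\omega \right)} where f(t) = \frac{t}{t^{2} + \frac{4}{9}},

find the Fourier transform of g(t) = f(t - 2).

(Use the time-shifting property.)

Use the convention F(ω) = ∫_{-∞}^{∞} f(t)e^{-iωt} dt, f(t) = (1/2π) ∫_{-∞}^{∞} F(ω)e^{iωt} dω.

F[g](ω) = - i \pi e^{- 2 i \omega} e^{- \frac{2 \left|{\omega}\right|}{3}} \operatorname{sign}{\left(\omega \right)}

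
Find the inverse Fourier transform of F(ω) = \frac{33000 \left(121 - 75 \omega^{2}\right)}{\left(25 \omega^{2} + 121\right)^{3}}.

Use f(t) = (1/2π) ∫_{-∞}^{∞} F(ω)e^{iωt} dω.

f(t) = 6 t^{2} e^{- \frac{11 \left|{t}\right|}{5}}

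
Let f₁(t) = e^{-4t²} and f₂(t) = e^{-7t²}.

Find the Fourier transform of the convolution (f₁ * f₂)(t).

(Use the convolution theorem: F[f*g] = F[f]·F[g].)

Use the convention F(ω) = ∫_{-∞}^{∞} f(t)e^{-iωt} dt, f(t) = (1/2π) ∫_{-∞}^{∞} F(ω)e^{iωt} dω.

F[f₁*f₂](ω) = \frac{\sqrt{7} \pi e^{- \frac{11 \omega^{2}}{112}}}{14}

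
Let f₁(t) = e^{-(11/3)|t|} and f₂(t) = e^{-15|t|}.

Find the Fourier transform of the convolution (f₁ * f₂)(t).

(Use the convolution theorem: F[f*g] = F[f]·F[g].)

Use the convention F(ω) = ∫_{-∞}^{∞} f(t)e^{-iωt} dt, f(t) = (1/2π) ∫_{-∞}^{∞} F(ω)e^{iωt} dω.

F[f₁*f₂](ω) = \frac{1980}{\left(\omega^{2} + 225\right) \left(9 \omega^{2} + 121\right)}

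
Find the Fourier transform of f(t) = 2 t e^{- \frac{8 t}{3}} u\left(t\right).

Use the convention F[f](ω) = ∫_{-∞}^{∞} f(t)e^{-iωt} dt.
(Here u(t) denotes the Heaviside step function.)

F(ω) = \frac{18}{\left(3 i \omega + 8\right)^{2}}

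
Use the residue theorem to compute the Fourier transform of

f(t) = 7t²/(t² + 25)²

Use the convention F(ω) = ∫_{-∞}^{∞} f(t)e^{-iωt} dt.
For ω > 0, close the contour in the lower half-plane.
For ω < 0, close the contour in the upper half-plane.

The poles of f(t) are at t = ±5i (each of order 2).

Let g(z) = f(z)e^{-iωz}; for large |z| the factor e^{-iωz} decays in the lower half-plane when ω > 0 and in the upper half-plane when ω < 0.

Case ω > 0 (lower half-plane, clockwise contour ⇒ F(ω) = -2πi·ΣRes):
  Res_{z = - 5 i} g(z) = \frac{7 i \left(1 - 5 \omega\right) e^{- 5 \omega}}{20} (pole of order 2)
  F(ω) = -2πi·ΣRes = \frac{7 \pi \left(1 - 5 \omega\right) e^{- 5 \omega}}{10}

Case ω < 0 (upper half-plane, counterclockwise contour ⇒ F(ω) = +2πi·ΣRes):
  Res_{z = 5 i} g(z) = \frac{7 i \left(- 5 \omega - 1\right) e^{5 \omega}}{20} (pole of order 2)
  F(ω) = 2πi·ΣRes = \frac{7 \pi \left(5 \omega + 1\right) e^{5 \omega}}{10}

Both cases combine into a single formula in |ω|:

F(ω) = \frac{7 \pi \left(1 - 5 \left|{\omega}\right|\right) e^{- 5 \left|{\omega}\right|}}{10}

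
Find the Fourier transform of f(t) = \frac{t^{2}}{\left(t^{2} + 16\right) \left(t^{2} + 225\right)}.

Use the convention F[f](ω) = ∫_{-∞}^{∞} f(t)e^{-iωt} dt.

F(ω) = \frac{\pi \left(15 - 4 e^{11 \left|{\omega}\right|}\right) e^{- 15 \left|{\omega}\right|}}{209}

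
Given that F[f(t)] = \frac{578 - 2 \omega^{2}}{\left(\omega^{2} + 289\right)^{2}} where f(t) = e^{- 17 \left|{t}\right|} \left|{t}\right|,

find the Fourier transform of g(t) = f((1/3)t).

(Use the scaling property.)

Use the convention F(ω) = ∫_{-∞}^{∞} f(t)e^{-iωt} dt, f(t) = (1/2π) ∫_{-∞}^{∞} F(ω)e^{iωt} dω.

F[g](ω) = \frac{6 \left(289 - 9 \omega^{2}\right)}{\left(9 \omega^{2} + 289\right)^{2}}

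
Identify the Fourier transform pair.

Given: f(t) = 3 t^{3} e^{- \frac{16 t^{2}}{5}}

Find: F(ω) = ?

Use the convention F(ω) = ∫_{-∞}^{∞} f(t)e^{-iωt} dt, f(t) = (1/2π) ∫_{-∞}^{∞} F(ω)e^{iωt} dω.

F(ω) = \frac{75 \sqrt{5} i \sqrt{\pi} \omega \left(5 \omega^{2} - 96\right) e^{- \frac{5 \omega^{2}}{64}}}{131072}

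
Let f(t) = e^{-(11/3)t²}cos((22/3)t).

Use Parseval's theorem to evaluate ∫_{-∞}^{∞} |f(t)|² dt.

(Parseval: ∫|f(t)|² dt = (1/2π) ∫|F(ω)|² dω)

∫|f(t)|² dt = \frac{\sqrt{66} \sqrt{\pi} \left(1 + e^{\frac{22}{3}}\right)}{44 e^{\frac{22}{3}}}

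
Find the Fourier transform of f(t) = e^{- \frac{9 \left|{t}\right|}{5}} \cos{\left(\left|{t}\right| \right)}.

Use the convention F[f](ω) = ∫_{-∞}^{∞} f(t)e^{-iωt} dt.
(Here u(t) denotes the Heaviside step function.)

F(ω) = \frac{90 \left(25 \omega^{2} + 106\right)}{625 \omega^{4} + 2800 \omega^{2} + 11236}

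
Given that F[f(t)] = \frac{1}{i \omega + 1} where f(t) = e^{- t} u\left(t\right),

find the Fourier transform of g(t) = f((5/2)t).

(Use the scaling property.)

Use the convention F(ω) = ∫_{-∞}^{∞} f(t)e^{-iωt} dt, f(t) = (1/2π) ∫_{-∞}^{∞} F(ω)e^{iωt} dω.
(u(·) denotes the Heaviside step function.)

F[g](ω) = \frac{2}{2 i \omega + 5}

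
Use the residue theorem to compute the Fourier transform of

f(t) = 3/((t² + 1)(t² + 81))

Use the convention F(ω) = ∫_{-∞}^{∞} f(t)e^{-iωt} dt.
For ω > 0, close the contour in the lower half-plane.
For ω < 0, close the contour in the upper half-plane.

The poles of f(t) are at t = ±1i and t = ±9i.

Let g(z) = f(z)e^{-iωz}; for large |z| the factor e^{-iωz} decays in the lower half-plane when ω > 0 and in the upper half-plane when ω < 0.

Case ω > 0 (lower half-plane, clockwise contour ⇒ F(ω) = -2πi·ΣRes):
  Res_{z = - i} g(z) = \frac{3 i e^{- \omega}}{160}
  Res_{z = - 9 i} g(z) = - \frac{i e^{- 9 \omega}}{480}
  F(ω) = -2πi·ΣRes = \frac{\pi \left(9 e^{8 \omega} - 1\right) e^{- 9 \omega}}{240}

Case ω < 0 (upper half-plane, counterclockwise contour ⇒ F(ω) = +2πi·ΣRes):
  Res_{z = i} g(z) = - \frac{3 i e^{\omega}}{160}
  Res_{z = 9 i} g(z) = \frac{i e^{9 \omega}}{480}
  F(ω) = 2πi·ΣRes = \frac{\pi \left(9 - e^{8 \omega}\right) e^{\omega}}{240}

Both cases combine into a single formula in |ω|:

F(ω) = \frac{\pi \left(9 e^{8 \left|{\omega}\right|} - 1\right) e^{- 9 \left|{\omega}\right|}}{240}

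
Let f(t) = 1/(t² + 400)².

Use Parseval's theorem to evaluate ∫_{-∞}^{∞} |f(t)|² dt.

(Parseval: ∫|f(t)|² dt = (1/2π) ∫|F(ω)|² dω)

∫|f(t)|² dt = \frac{\pi}{4096000000}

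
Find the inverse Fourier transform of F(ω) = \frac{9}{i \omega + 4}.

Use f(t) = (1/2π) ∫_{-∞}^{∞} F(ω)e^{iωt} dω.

f(t) = 9 e^{- 4 t} u\left(t\right)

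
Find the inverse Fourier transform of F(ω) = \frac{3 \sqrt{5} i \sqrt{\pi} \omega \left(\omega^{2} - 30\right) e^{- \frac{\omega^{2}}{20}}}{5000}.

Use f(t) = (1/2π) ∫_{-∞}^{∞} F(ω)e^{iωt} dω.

f(t) = 3 t^{3} e^{- 5 t^{2}}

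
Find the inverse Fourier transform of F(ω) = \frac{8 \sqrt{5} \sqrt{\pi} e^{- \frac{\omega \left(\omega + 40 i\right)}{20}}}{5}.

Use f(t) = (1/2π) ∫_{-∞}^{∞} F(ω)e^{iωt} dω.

f(t) = 8 e^{- 5 \left(t - 2\right)^{2}}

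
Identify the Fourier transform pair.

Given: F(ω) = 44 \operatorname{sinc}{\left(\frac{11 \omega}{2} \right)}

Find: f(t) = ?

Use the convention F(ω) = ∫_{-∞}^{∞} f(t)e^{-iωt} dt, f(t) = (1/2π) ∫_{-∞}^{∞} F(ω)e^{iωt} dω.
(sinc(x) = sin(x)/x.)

f(t) = 4 \left(\begin{cases} 1 & \text{for}\: \left|{t}\right| < \frac{11}{2} \\0 & \text{otherwise} \end{cases}\right)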